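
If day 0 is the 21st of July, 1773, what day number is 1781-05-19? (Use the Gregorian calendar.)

Jul 21, 1773 → Jul 21, 1774: 365 days.
Jul 21, 1774 → Jul 21, 1775: 365 days.
Jul 21, 1775 → Jul 21, 1776: 366 days (Feb 29, 1776 is in that span).
Jul 21, 1776 → Jul 21, 1777: 365 days.
Jul 21, 1777 → Jul 21, 1778: 365 days.
Jul 21, 1778 → Jul 21, 1779: 365 days.
Jul 21, 1779 → Jul 21, 1780: 366 days (Feb 29, 1780 is in that span).
Jul 21, 1780 → Aug 21, 1780: 31 days (July has 31).
Aug 21, 1780 → Sep 21, 1780: 31 days (August has 31).
Sep 21, 1780 → Oct 21, 1780: 30 days (September has 30).
Oct 21, 1780 → Nov 21, 1780: 31 days (October has 31).
Nov 21, 1780 → Dec 21, 1780: 30 days (November has 30).
Dec 21, 1780 → Jan 21, 1781: 31 days (December has 31).
Jan 21, 1781 → Feb 21, 1781: 31 days (January has 31).
Feb 21, 1781 → Mar 21, 1781: 28 days (February has 28).
Mar 21, 1781 → Apr 21, 1781: 31 days (March has 31).
Apr 21, 1781 → May 19, 1781: 28 days.
Total: 2859 days.

2859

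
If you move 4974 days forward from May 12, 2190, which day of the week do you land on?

Sunday

First find the weekday of May 12, 2190. Doomsday rule: the anchor day for the 2100s is Sunday. For year 90: 90÷12 = 7 r 6, and 6÷4 = 1, so 7+6+1 = 14.
Sunday + 14 ≡ Sunday — that's 2190's doomsday.
In May the doomsday date is May 9.
May 12 is 3 days after May 9; 3 mod 7 = 3, so Sunday + 3 = Wednesday.
4974 mod 7 = 4, so 4974 days after a Wednesday is Wednesday + 4 = Sunday.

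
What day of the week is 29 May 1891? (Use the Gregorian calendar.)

Friday

Doomsday rule: the anchor day for the 1800s is Friday. For year 91: 91÷12 = 7 r 7, and 7÷4 = 1, so 7+7+1 = 15.
Friday + 15 ≡ Saturday — that's 1891's doomsday.
In May the doomsday date is May 9.
May 29 is 20 days after May 9; 20 mod 7 = 6, so Saturday + 6 = Friday.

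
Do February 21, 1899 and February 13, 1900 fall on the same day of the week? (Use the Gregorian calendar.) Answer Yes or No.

Yes

From Feb 21, 1899 to Feb 13, 1900 is 357 days.
357 mod 7 = 0, so they are the same weekday.
(Feb 21, 1899 is a Tuesday; Feb 13, 1900 is a Tuesday.)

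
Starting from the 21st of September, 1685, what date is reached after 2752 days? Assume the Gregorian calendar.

April 4, 1693

+365 (one year) → Sep 21, 1686 (2387 left).
+365 (one year) → Sep 21, 1687 (2022 left).
+366 (one year; includes Feb 29, 1688) → Sep 21, 1688 (1656 left).
+365 (one year) → Sep 21, 1689 (1291 left).
+365 (one year) → Sep 21, 1690 (926 left).
+365 (one year) → Sep 21, 1691 (561 left).
+366 (one year; includes Feb 29, 1692) → Sep 21, 1692 (195 left).
Sep has 30 days: +10 → Oct 1, 1692 (185 left).
Oct has 31 days: +31 → Nov 1, 1692 (154 left).
Nov has 30 days: +30 → Dec 1, 1692 (124 left).
Dec has 31 days: +31 → Jan 1, 1693 (93 left).
Jan has 31 days: +31 → Feb 1, 1693 (62 left).
Feb has 28 days: +28 → Mar 1, 1693 (34 left).
Mar has 31 days: +31 → Apr 1, 1693 (3 left).
+3 → Apr 4, 1693.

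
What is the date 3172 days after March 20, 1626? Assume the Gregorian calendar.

+365 (one year) → Mar 20, 1627 (2807 left).
+366 (one year; includes Feb 29, 1628) → Mar 20, 1628 (2441 left).
+365 (one year) → Mar 20, 1629 (2076 left).
+365 (one year) → Mar 20, 1630 (1711 left).
+365 (one year) → Mar 20, 1631 (1346 left).
+366 (one year; includes Feb 29, 1632) → Mar 20, 1632 (980 left).
+365 (one year) → Mar 20, 1633 (615 left).
+365 (one year) → Mar 20, 1634 (250 left).
Mar has 31 days: +12 → Apr 1, 1634 (238 left).
Apr has 30 days: +30 → May 1, 1634 (208 left).
May has 31 days: +31 → Jun 1, 1634 (177 left).
Jun has 30 days: +30 → Jul 1, 1634 (147 left).
Jul has 31 days: +31 → Aug 1, 1634 (116 left).
Aug has 31 days: +31 → Sep 1, 1634 (85 left).
Sep has 30 days: +30 → Oct 1, 1634 (55 left).
Oct has 31 days: +31 → Nov 1, 1634 (24 left).
+24 → Nov 25, 1634.

November 25, 1634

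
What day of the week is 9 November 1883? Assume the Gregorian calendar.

Friday

Doomsday rule: the anchor day for the 1800s is Friday. For year 83: 83÷12 = 6 r 11, and 11÷4 = 2, so 6+11+2 = 19.
Friday + 19 ≡ Wednesday — that's 1883's doomsday.
In November the doomsday date is Nov 7.
Nov 9 is 2 days after Nov 7; 2 mod 7 = 2, so Wednesday + 2 = Friday.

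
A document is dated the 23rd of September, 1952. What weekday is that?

Doomsday rule: the anchor day for the 1900s is Wednesday. For year 52: 52÷12 = 4 r 4, and 4÷4 = 1, so 4+4+1 = 9.
Wednesday + 9 ≡ Friday — that's 1952's doomsday.
In September the doomsday date is Sep 5.
Sep 23 is 18 days after Sep 5; 18 mod 7 = 4, so Friday + 4 = Tuesday.

Tuesday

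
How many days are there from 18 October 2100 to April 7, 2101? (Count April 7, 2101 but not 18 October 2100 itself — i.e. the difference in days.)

171

Oct 18, 2100 → Nov 18, 2100: 31 days (October has 31).
Nov 18, 2100 → Dec 18, 2100: 30 days (November has 30).
Dec 18, 2100 → Jan 18, 2101: 31 days (December has 31).
Jan 18, 2101 → Feb 18, 2101: 31 days (January has 31).
Feb 18, 2101 → Mar 18, 2101: 28 days (February has 28).
Mar 18, 2101 → Apr 7, 2101: 20 days.
Total: 171 days.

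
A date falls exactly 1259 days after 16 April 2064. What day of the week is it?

Apr 16, 2064 is a Wednesday.
1259 mod 7 = 6, so 1259 days after a Wednesday is Wednesday + 6 = Tuesday.

Tuesday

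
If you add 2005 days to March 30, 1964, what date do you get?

+365 (one year) → Mar 30, 1965 (1640 left).
+365 (one year) → Mar 30, 1966 (1275 left).
+365 (one year) → Mar 30, 1967 (910 left).
+366 (one year; includes Feb 29, 1968) → Mar 30, 1968 (544 left).
+365 (one year) → Mar 30, 1969 (179 left).
Mar has 31 days: +2 → Apr 1, 1969 (177 left).
Apr has 30 days: +30 → May 1, 1969 (147 left).
May has 31 days: +31 → Jun 1, 1969 (116 left).
Jun has 30 days: +30 → Jul 1, 1969 (86 left).
Jul has 31 days: +31 → Aug 1, 1969 (55 left).
Aug has 31 days: +31 → Sep 1, 1969 (24 left).
+24 → Sep 25, 1969.

September 25, 1969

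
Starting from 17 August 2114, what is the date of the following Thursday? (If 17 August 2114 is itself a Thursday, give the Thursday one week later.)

Aug 17, 2114 is a Friday.
From Friday to the next Thursday is 6 days.
Aug 17, 2114 + 6 = Aug 23, 2114.

August 23, 2114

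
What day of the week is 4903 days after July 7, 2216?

Wednesday

First find the weekday of Jul 7, 2216. Doomsday rule: the anchor day for the 2200s is Friday. For year 16: 16÷12 = 1 r 4, and 4÷4 = 1, so 1+4+1 = 6.
Friday + 6 ≡ Thursday — that's 2216's doomsday.
In July the doomsday date is Jul 11.
Jul 7 is 4 days before Jul 11; 4 mod 7 = 4, so Thursday − 4 = Sunday.
4903 mod 7 = 3, so 4903 days after a Sunday is Sunday + 3 = Wednesday.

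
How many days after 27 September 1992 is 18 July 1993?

294

Sep 27, 1992 → Oct 27, 1992: 30 days (September has 30).
Oct 27, 1992 → Nov 27, 1992: 31 days (October has 31).
Nov 27, 1992 → Dec 27, 1992: 30 days (November has 30).
Dec 27, 1992 → Jan 27, 1993: 31 days (December has 31).
Jan 27, 1993 → Feb 27, 1993: 31 days (January has 31).
Feb 27, 1993 → Mar 27, 1993: 28 days (February has 28).
Mar 27, 1993 → Apr 27, 1993: 31 days (March has 31).
Apr 27, 1993 → May 27, 1993: 30 days (April has 30).
May 27, 1993 → Jun 27, 1993: 31 days (May has 31).
Jun 27, 1993 → Jul 18, 1993: 21 days.
Total: 294 days.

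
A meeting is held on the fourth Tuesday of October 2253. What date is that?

October 25, 2253

October 1, 2253 is a Saturday.
The first Tuesday is therefore October 4 (3 days later).
The fourth Tuesday is 4 + 3×7 = October 25.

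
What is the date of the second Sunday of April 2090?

April 9, 2090

April 1, 2090 is a Saturday.
The first Sunday is therefore April 2 (1 days later).
The second Sunday is 2 + 1×7 = April 9.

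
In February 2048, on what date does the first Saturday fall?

February 1, 2048 is a Saturday.
The first Saturday is therefore February 1 (same day).

February 1, 2048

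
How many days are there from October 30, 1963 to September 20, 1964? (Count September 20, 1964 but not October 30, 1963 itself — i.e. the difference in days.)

326

Oct 30, 1963 → Nov 30, 1963: 31 days (October has 31).
Nov 30, 1963 → Dec 30, 1963: 30 days (November has 30).
Dec 30, 1963 → Jan 30, 1964: 31 days (December has 31).
Jan 30, 1964 → Feb 29, 1964: 30 days (January has 31).
Feb 29, 1964 → Mar 29, 1964: 29 days (February has 29).
Mar 29, 1964 → Apr 29, 1964: 31 days (March has 31).
Apr 29, 1964 → May 29, 1964: 30 days (April has 30).
May 29, 1964 → Jun 29, 1964: 31 days (May has 31).
Jun 29, 1964 → Jul 29, 1964: 30 days (June has 30).
Jul 29, 1964 → Aug 29, 1964: 31 days (July has 31).
Aug 29, 1964 → Sep 20, 1964: 22 days.
Total: 326 days.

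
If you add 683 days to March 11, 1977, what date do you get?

January 23, 1979

+365 (one year) → Mar 11, 1978 (318 left).
Mar has 31 days: +21 → Apr 1, 1978 (297 left).
Apr has 30 days: +30 → May 1, 1978 (267 left).
May has 31 days: +31 → Jun 1, 1978 (236 left).
Jun has 30 days: +30 → Jul 1, 1978 (206 left).
Jul has 31 days: +31 → Aug 1, 1978 (175 left).
Aug has 31 days: +31 → Sep 1, 1978 (144 left).
Sep has 30 days: +30 → Oct 1, 1978 (114 left).
Oct has 31 days: +31 → Nov 1, 1978 (83 left).
Nov has 30 days: +30 → Dec 1, 1978 (53 left).
Dec has 31 days: +31 → Jan 1, 1979 (22 left).
+22 → Jan 23, 1979.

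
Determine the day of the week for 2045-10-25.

Doomsday rule: the anchor day for the 2000s is Tuesday. For year 45: 45÷12 = 3 r 9, and 9÷4 = 2, so 3+9+2 = 14.
Tuesday + 14 ≡ Tuesday — that's 2045's doomsday.
In October the doomsday date is Oct 10.
Oct 25 is 15 days after Oct 10; 15 mod 7 = 1, so Tuesday + 1 = Wednesday.

Wednesday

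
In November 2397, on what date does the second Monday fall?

November 1, 2397 is a Saturday.
The first Monday is therefore November 3 (2 days later).
The second Monday is 3 + 1×7 = November 10.

November 10, 2397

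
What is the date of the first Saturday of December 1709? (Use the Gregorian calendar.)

December 7, 1709

December 1, 1709 is a Sunday.
The first Saturday is therefore December 7 (6 days later).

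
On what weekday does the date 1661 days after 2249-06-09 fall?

Monday

Jun 9, 2249 is a Saturday.
1661 mod 7 = 2, so 1661 days after a Saturday is Saturday + 2 = Monday.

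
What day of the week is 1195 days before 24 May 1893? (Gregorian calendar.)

Friday

May 24, 1893 is a Wednesday.
1195 mod 7 = 5, so 1195 days before a Wednesday is Wednesday − 5 = Friday.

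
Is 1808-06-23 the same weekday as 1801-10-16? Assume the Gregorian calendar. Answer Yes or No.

No

From Oct 16, 1801 to Jun 23, 1808 is 2442 days.
2442 mod 7 = 6, so they are different weekdays.
(Oct 16, 1801 is a Friday; Jun 23, 1808 is a Thursday.)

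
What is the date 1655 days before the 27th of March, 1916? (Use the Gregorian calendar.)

−366 (one year; includes Feb 29, 1916) → Mar 27, 1915 (1289 left).
−365 (one year) → Mar 27, 1914 (924 left).
−365 (one year) → Mar 27, 1913 (559 left).
−365 (one year) → Mar 27, 1912 (194 left).
−27 → Feb 29, 1912 (end of Feb, 29 days; 167 left).
−29 → Jan 31, 1912 (end of Jan, 31 days; 138 left).
−31 → Dec 31, 1911 (end of Dec, 31 days; 107 left).
−31 → Nov 30, 1911 (end of Nov, 30 days; 76 left).
−30 → Oct 31, 1911 (end of Oct, 31 days; 46 left).
−31 → Sep 30, 1911 (end of Sep, 30 days; 15 left).
−15 → Sep 15, 1911.

September 15, 1911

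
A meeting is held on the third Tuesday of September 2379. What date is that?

September 18, 2379

September 1, 2379 is a Saturday.
The first Tuesday is therefore September 4 (3 days later).
The third Tuesday is 4 + 2×7 = September 18.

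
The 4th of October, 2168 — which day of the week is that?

Tuesday

Doomsday rule: the anchor day for the 2100s is Sunday. For year 68: 68÷12 = 5 r 8, and 8÷4 = 2, so 5+8+2 = 15.
Sunday + 15 ≡ Monday — that's 2168's doomsday.
In October the doomsday date is Oct 10.
Oct 4 is 6 days before Oct 10; 6 mod 7 = 6, so Monday − 6 = Tuesday.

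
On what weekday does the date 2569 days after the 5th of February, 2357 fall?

Tuesday

First find the weekday of Feb 5, 2357. Doomsday rule: the anchor day for the 2300s is Wednesday. For year 57: 57÷12 = 4 r 9, and 9÷4 = 2, so 4+9+2 = 15.
Wednesday + 15 ≡ Thursday — that's 2357's doomsday.
In February the doomsday date is Feb 28 (2357 is not a leap year).
Feb 5 is 23 days before Feb 28; 23 mod 7 = 2, so Thursday − 2 = Tuesday.
2569 mod 7 = 0, so 2569 days after a Tuesday is Tuesday + 0 = Tuesday.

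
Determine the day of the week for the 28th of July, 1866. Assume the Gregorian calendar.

Saturday

Doomsday rule: the anchor day for the 1800s is Friday. For year 66: 66÷12 = 5 r 6, and 6÷4 = 1, so 5+6+1 = 12.
Friday + 12 ≡ Wednesday — that's 1866's doomsday.
In July the doomsday date is Jul 11.
Jul 28 is 17 days after Jul 11; 17 mod 7 = 3, so Wednesday + 3 = Saturday.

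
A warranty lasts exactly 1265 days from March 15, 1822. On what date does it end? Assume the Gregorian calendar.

+365 (one year) → Mar 15, 1823 (900 left).
+366 (one year; includes Feb 29, 1824) → Mar 15, 1824 (534 left).
+365 (one year) → Mar 15, 1825 (169 left).
Mar has 31 days: +17 → Apr 1, 1825 (152 left).
Apr has 30 days: +30 → May 1, 1825 (122 left).
May has 31 days: +31 → Jun 1, 1825 (91 left).
Jun has 30 days: +30 → Jul 1, 1825 (61 left).
Jul has 31 days: +31 → Aug 1, 1825 (30 left).
+30 → Aug 31, 1825.

August 31, 1825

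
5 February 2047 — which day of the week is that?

Tuesday

Doomsday rule: the anchor day for the 2000s is Tuesday. For year 47: 47÷12 = 3 r 11, and 11÷4 = 2, so 3+11+2 = 16.
Tuesday + 16 ≡ Thursday — that's 2047's doomsday.
In February the doomsday date is Feb 28 (2047 is not a leap year).
Feb 5 is 23 days before Feb 28; 23 mod 7 = 2, so Thursday − 2 = Tuesday.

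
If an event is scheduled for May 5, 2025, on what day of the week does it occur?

Monday

Doomsday rule: the anchor day for the 2000s is Tuesday. For year 25: 25÷12 = 2 r 1, and 1÷4 = 0, so 2+1+0 = 3.
Tuesday + 3 ≡ Friday — that's 2025's doomsday.
In May the doomsday date is May 9.
May 5 is 4 days before May 9; 4 mod 7 = 4, so Friday − 4 = Monday.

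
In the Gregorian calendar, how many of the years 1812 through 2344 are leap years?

130

Multiples of 4 in [1812,2344]: 134.
Of those, multiples of 100: 5 (not leap unless ÷400).
Multiples of 400: 1.
Leap years = 134 − 5 + 1 = 130.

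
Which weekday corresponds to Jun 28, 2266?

Thursday

Doomsday rule: the anchor day for the 2200s is Friday. For year 66: 66÷12 = 5 r 6, and 6÷4 = 1, so 5+6+1 = 12.
Friday + 12 ≡ Wednesday — that's 2266's doomsday.
In June the doomsday date is Jun 6.
Jun 28 is 22 days after Jun 6; 22 mod 7 = 1, so Wednesday + 1 = Thursday.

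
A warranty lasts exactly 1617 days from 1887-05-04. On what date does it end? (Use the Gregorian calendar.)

October 7, 1891

+366 (one year; includes Feb 29, 1888) → May 4, 1888 (1251 left).
+365 (one year) → May 4, 1889 (886 left).
+365 (one year) → May 4, 1890 (521 left).
+365 (one year) → May 4, 1891 (156 left).
May has 31 days: +28 → Jun 1, 1891 (128 left).
Jun has 30 days: +30 → Jul 1, 1891 (98 left).
Jul has 31 days: +31 → Aug 1, 1891 (67 left).
Aug has 31 days: +31 → Sep 1, 1891 (36 left).
Sep has 30 days: +30 → Oct 1, 1891 (6 left).
+6 → Oct 7, 1891.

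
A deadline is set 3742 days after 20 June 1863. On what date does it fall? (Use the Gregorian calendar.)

September 17, 1873

+366 (one year; includes Feb 29, 1864) → Jun 20, 1864 (3376 left).
+365 (one year) → Jun 20, 1865 (3011 left).
+365 (one year) → Jun 20, 1866 (2646 left).
+365 (one year) → Jun 20, 1867 (2281 left).
+366 (one year; includes Feb 29, 1868) → Jun 20, 1868 (1915 left).
+365 (one year) → Jun 20, 1869 (1550 left).
+365 (one year) → Jun 20, 1870 (1185 left).
+365 (one year) → Jun 20, 1871 (820 left).
+366 (one year; includes Feb 29, 1872) → Jun 20, 1872 (454 left).
+365 (one year) → Jun 20, 1873 (89 left).
Jun has 30 days: +11 → Jul 1, 1873 (78 left).
Jul has 31 days: +31 → Aug 1, 1873 (47 left).
Aug has 31 days: +31 → Sep 1, 1873 (16 left).
+16 → Sep 17, 1873.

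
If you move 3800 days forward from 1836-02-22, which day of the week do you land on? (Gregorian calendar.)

Sunday

Feb 22, 1836 is a Monday.
3800 mod 7 = 6, so 3800 days after a Monday is Monday + 6 = Sunday.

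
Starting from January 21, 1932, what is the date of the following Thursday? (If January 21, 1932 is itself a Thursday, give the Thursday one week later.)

Jan 21, 1932 is a Thursday.
From Thursday to the next Thursday is 7 days.
Jan 21, 1932 + 7 = Jan 28, 1932.

January 28, 1932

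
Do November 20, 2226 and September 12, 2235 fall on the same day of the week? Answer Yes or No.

No

From Nov 20, 2226 to Sep 12, 2235 is 3218 days.
3218 mod 7 = 5, so they are different weekdays.
(Nov 20, 2226 is a Monday; Sep 12, 2235 is a Saturday.)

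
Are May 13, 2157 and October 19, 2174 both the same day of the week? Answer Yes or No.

No

From May 13, 2157 to Oct 19, 2174 is 6368 days.
6368 mod 7 = 5, so they are different weekdays.
(May 13, 2157 is a Friday; Oct 19, 2174 is a Wednesday.)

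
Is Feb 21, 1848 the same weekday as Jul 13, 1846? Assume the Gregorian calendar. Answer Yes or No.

From Jul 13, 1846 to Feb 21, 1848 is 588 days.
588 mod 7 = 0, so they are the same weekday.
(Jul 13, 1846 is a Monday; Feb 21, 1848 is a Monday.)

Yes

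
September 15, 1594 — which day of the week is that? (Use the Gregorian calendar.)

Doomsday rule: the anchor day for the 1500s is Wednesday. For year 94: 94÷12 = 7 r 10, and 10÷4 = 2, so 7+10+2 = 19.
Wednesday + 19 ≡ Monday — that's 1594's doomsday.
In September the doomsday date is Sep 5.
Sep 15 is 10 days after Sep 5; 10 mod 7 = 3, so Monday + 3 = Thursday.

Thursday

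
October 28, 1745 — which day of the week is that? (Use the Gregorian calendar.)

Thursday

Doomsday rule: the anchor day for the 1700s is Sunday. For year 45: 45÷12 = 3 r 9, and 9÷4 = 2, so 3+9+2 = 14.
Sunday + 14 ≡ Sunday — that's 1745's doomsday.
In October the doomsday date is Oct 10.
Oct 28 is 18 days after Oct 10; 18 mod 7 = 4, so Sunday + 4 = Thursday.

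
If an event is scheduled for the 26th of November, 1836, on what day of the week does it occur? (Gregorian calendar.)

January 1, 1836 is a Friday.
Jan 1, 1836 → Feb 1, 1836: 31 days (January has 31).
Feb 1, 1836 → Mar 1, 1836: 29 days (February has 29).
Mar 1, 1836 → Apr 1, 1836: 31 days (March has 31).
Apr 1, 1836 → May 1, 1836: 30 days (April has 30).
May 1, 1836 → Jun 1, 1836: 31 days (May has 31).
Jun 1, 1836 → Jul 1, 1836: 30 days (June has 30).
Jul 1, 1836 → Aug 1, 1836: 31 days (July has 31).
Aug 1, 1836 → Sep 1, 1836: 31 days (August has 31).
Sep 1, 1836 → Oct 1, 1836: 30 days (September has 30).
Oct 1, 1836 → Nov 1, 1836: 31 days (October has 31).
Nov 1, 1836 → Nov 26, 1836: 25 days.
Total: 330 days.
330 mod 7 = 1, so Friday + 1 = Saturday.

Saturday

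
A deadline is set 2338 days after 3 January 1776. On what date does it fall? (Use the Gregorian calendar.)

+366 (one year; includes Feb 29, 1776) → Jan 3, 1777 (1972 left).
+365 (one year) → Jan 3, 1778 (1607 left).
+365 (one year) → Jan 3, 1779 (1242 left).
+365 (one year) → Jan 3, 1780 (877 left).
+366 (one year; includes Feb 29, 1780) → Jan 3, 1781 (511 left).
+365 (one year) → Jan 3, 1782 (146 left).
Jan has 31 days: +29 → Feb 1, 1782 (117 left).
Feb has 28 days: +28 → Mar 1, 1782 (89 left).
Mar has 31 days: +31 → Apr 1, 1782 (58 left).
Apr has 30 days: +30 → May 1, 1782 (28 left).
+28 → May 29, 1782.

May 29, 1782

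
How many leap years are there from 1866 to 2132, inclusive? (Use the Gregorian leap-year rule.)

Multiples of 4 in [1866,2132]: 67.
Of those, multiples of 100: 3 (not leap unless ÷400).
Multiples of 400: 1.
Leap years = 67 − 3 + 1 = 65.

65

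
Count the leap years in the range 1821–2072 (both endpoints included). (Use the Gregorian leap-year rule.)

Multiples of 4 in [1821,2072]: 63.
Of those, multiples of 100: 2 (not leap unless ÷400).
Multiples of 400: 1.
Leap years = 63 − 2 + 1 = 62.

62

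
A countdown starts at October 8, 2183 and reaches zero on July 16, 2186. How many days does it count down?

Oct 8, 2183 → Oct 8, 2184: 366 days (Feb 29, 2184 is in that span).
Oct 8, 2184 → Oct 8, 2185: 365 days.
Oct 8, 2185 → Nov 8, 2185: 31 days (October has 31).
Nov 8, 2185 → Dec 8, 2185: 30 days (November has 30).
Dec 8, 2185 → Jan 8, 2186: 31 days (December has 31).
Jan 8, 2186 → Feb 8, 2186: 31 days (January has 31).
Feb 8, 2186 → Mar 8, 2186: 28 days (February has 28).
Mar 8, 2186 → Apr 8, 2186: 31 days (March has 31).
Apr 8, 2186 → May 8, 2186: 30 days (April has 30).
May 8, 2186 → Jun 8, 2186: 31 days (May has 31).
Jun 8, 2186 → Jul 8, 2186: 30 days (June has 30).
Jul 8, 2186 → Jul 16, 2186: 8 days.
Total: 1012 days.

1012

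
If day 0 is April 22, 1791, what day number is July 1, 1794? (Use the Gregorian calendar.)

Apr 22, 1791 → Apr 22, 1792: 366 days (Feb 29, 1792 is in that span).
Apr 22, 1792 → Apr 22, 1793: 365 days.
Apr 22, 1793 → Apr 22, 1794: 365 days.
Apr 22, 1794 → May 22, 1794: 30 days (April has 30).
May 22, 1794 → Jun 22, 1794: 31 days (May has 31).
Jun 22, 1794 → Jul 1, 1794: 9 days.
Total: 1166 days.

1166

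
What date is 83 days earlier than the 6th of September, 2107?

June 15, 2107

−6 → Aug 31, 2107 (end of Aug, 31 days; 77 left).
−31 → Jul 31, 2107 (end of Jul, 31 days; 46 left).
−31 → Jun 30, 2107 (end of Jun, 30 days; 15 left).
−15 → Jun 15, 2107.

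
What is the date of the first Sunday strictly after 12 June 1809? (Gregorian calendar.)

June 18, 1809

Jun 12, 1809 is a Monday.
From Monday to the next Sunday is 6 days.
Jun 12, 1809 + 6 = Jun 18, 1809.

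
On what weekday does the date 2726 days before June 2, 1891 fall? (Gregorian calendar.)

Saturday

First find the weekday of Jun 2, 1891. Doomsday rule: the anchor day for the 1800s is Friday. For year 91: 91÷12 = 7 r 7, and 7÷4 = 1, so 7+7+1 = 15.
Friday + 15 ≡ Saturday — that's 1891's doomsday.
In June the doomsday date is Jun 6.
Jun 2 is 4 days before Jun 6; 4 mod 7 = 4, so Saturday − 4 = Tuesday.
2726 mod 7 = 3, so 2726 days before a Tuesday is Tuesday − 3 = Saturday.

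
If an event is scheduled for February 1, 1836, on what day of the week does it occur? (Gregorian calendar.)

Monday

Doomsday rule: the anchor day for the 1800s is Friday. For year 36: 36÷12 = 3 r 0, and 0÷4 = 0, so 3+0+0 = 3.
Friday + 3 ≡ Monday — that's 1836's doomsday.
In February the doomsday date is Feb 29 (1836 is a leap year (divisible by 4)).
Feb 1 is 28 days before Feb 29; 28 mod 7 = 0, so Monday − 0 = Monday.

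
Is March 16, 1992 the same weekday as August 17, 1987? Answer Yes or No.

From Aug 17, 1987 to Mar 16, 1992 is 1673 days.
1673 mod 7 = 0, so they are the same weekday.
(Aug 17, 1987 is a Monday; Mar 16, 1992 is a Monday.)

Yes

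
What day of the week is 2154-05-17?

Friday

Doomsday rule: the anchor day for the 2100s is Sunday. For year 54: 54÷12 = 4 r 6, and 6÷4 = 1, so 4+6+1 = 11.
Sunday + 11 ≡ Thursday — that's 2154's doomsday.
In May the doomsday date is May 9.
May 17 is 8 days after May 9; 8 mod 7 = 1, so Thursday + 1 = Friday.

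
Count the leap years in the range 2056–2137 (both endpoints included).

Multiples of 4 in [2056,2137]: 21.
Of those, multiples of 100: 1 (not leap unless ÷400).
Multiples of 400: 0.
Leap years = 21 − 1 + 0 = 20.

20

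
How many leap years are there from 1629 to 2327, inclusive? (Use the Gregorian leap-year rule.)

168

Multiples of 4 in [1629,2327]: 174.
Of those, multiples of 100: 7 (not leap unless ÷400).
Multiples of 400: 1.
Leap years = 174 − 7 + 1 = 168.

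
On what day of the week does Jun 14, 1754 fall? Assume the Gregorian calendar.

Friday

Doomsday rule: the anchor day for the 1700s is Sunday. For year 54: 54÷12 = 4 r 6, and 6÷4 = 1, so 4+6+1 = 11.
Sunday + 11 ≡ Thursday — that's 1754's doomsday.
In June the doomsday date is Jun 6.
Jun 14 is 8 days after Jun 6; 8 mod 7 = 1, so Thursday + 1 = Friday.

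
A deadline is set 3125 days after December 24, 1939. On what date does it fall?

+366 (one year; includes Feb 29, 1940) → Dec 24, 1940 (2759 left).
+365 (one year) → Dec 24, 1941 (2394 left).
+365 (one year) → Dec 24, 1942 (2029 left).
+365 (one year) → Dec 24, 1943 (1664 left).
+366 (one year; includes Feb 29, 1944) → Dec 24, 1944 (1298 left).
+365 (one year) → Dec 24, 1945 (933 left).
+365 (one year) → Dec 24, 1946 (568 left).
+365 (one year) → Dec 24, 1947 (203 left).
Dec has 31 days: +8 → Jan 1, 1948 (195 left).
Jan has 31 days: +31 → Feb 1, 1948 (164 left).
Feb has 29 days: +29 → Mar 1, 1948 (135 left).
Mar has 31 days: +31 → Apr 1, 1948 (104 left).
Apr has 30 days: +30 → May 1, 1948 (74 left).
May has 31 days: +31 → Jun 1, 1948 (43 left).
Jun has 30 days: +30 → Jul 1, 1948 (13 left).
+13 → Jul 14, 1948.

July 14, 1948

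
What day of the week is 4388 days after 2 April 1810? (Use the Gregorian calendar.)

Sunday

Apr 2, 1810 is a Monday.
4388 mod 7 = 6, so 4388 days after a Monday is Monday + 6 = Sunday.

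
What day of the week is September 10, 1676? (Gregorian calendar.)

Thursday

Doomsday rule: the anchor day for the 1600s is Tuesday. For year 76: 76÷12 = 6 r 4, and 4÷4 = 1, so 6+4+1 = 11.
Tuesday + 11 ≡ Saturday — that's 1676's doomsday.
In September the doomsday date is Sep 5.
Sep 10 is 5 days after Sep 5; 5 mod 7 = 5, so Saturday + 5 = Thursday.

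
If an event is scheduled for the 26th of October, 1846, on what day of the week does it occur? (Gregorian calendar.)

Doomsday rule: the anchor day for the 1800s is Friday. For year 46: 46÷12 = 3 r 10, and 10÷4 = 2, so 3+10+2 = 15.
Friday + 15 ≡ Saturday — that's 1846's doomsday.
In October the doomsday date is Oct 10.
Oct 26 is 16 days after Oct 10; 16 mod 7 = 2, so Saturday + 2 = Monday.

Monday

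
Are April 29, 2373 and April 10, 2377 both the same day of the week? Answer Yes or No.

From Apr 29, 2373 to Apr 10, 2377 is 1442 days.
1442 mod 7 = 0, so they are the same weekday.
(Apr 29, 2373 is a Sunday; Apr 10, 2377 is a Sunday.)

Yes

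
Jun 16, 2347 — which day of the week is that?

Monday

Doomsday rule: the anchor day for the 2300s is Wednesday. For year 47: 47÷12 = 3 r 11, and 11÷4 = 2, so 3+11+2 = 16.
Wednesday + 16 ≡ Friday — that's 2347's doomsday.
In June the doomsday date is Jun 6.
Jun 16 is 10 days after Jun 6; 10 mod 7 = 3, so Friday + 3 = Monday.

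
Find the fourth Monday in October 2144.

October 26, 2144

October 1, 2144 is a Thursday.
The first Monday is therefore October 5 (4 days later).
The fourth Monday is 5 + 3×7 = October 26.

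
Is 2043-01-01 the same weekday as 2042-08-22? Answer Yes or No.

From Aug 22, 2042 to Jan 1, 2043 is 132 days.
132 mod 7 = 6, so they are different weekdays.
(Aug 22, 2042 is a Friday; Jan 1, 2043 is a Thursday.)

No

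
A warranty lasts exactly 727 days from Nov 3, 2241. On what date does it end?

October 31, 2243

+365 (one year) → Nov 3, 2242 (362 left).
Nov has 30 days: +28 → Dec 1, 2242 (334 left).
Dec has 31 days: +31 → Jan 1, 2243 (303 left).
Jan has 31 days: +31 → Feb 1, 2243 (272 left).
Feb has 28 days: +28 → Mar 1, 2243 (244 left).
Mar has 31 days: +31 → Apr 1, 2243 (213 left).
Apr has 30 days: +30 → May 1, 2243 (183 left).
May has 31 days: +31 → Jun 1, 2243 (152 left).
Jun has 30 days: +30 → Jul 1, 2243 (122 left).
Jul has 31 days: +31 → Aug 1, 2243 (91 left).
Aug has 31 days: +31 → Sep 1, 2243 (60 left).
Sep has 30 days: +30 → Oct 1, 2243 (30 left).
+30 → Oct 31, 2243.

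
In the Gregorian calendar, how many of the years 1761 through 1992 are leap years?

56

Multiples of 4 in [1761,1992]: 58.
Of those, multiples of 100: 2 (not leap unless ÷400).
Multiples of 400: 0.
Leap years = 58 − 2 + 0 = 56.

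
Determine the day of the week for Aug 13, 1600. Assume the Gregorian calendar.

Sunday

Doomsday rule: the anchor day for the 1600s is Tuesday. For year 00: 0÷12 = 0 r 0, and 0÷4 = 0, so 0+0+0 = 0.
Tuesday + 0 ≡ Tuesday — that's 1600's doomsday.
In August the doomsday date is Aug 8.
Aug 13 is 5 days after Aug 8; 5 mod 7 = 5, so Tuesday + 5 = Sunday.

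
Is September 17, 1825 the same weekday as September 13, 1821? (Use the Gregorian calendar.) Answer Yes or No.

From Sep 13, 1821 to Sep 17, 1825 is 1465 days.
1465 mod 7 = 2, so they are different weekdays.
(Sep 13, 1821 is a Thursday; Sep 17, 1825 is a Saturday.)

No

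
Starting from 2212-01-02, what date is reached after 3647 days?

+366 (one year; includes Feb 29, 2212) → Jan 2, 2213 (3281 left).
+365 (one year) → Jan 2, 2214 (2916 left).
+365 (one year) → Jan 2, 2215 (2551 left).
+365 (one year) → Jan 2, 2216 (2186 left).
+366 (one year; includes Feb 29, 2216) → Jan 2, 2217 (1820 left).
+365 (one year) → Jan 2, 2218 (1455 left).
+365 (one year) → Jan 2, 2219 (1090 left).
+365 (one year) → Jan 2, 2220 (725 left).
+366 (one year; includes Feb 29, 2220) → Jan 2, 2221 (359 left).
Jan has 31 days: +30 → Feb 1, 2221 (329 left).
Feb has 28 days: +28 → Mar 1, 2221 (301 left).
Mar has 31 days: +31 → Apr 1, 2221 (270 left).
Apr has 30 days: +30 → May 1, 2221 (240 left).
May has 31 days: +31 → Jun 1, 2221 (209 left).
Jun has 30 days: +30 → Jul 1, 2221 (179 left).
Jul has 31 days: +31 → Aug 1, 2221 (148 left).
Aug has 31 days: +31 → Sep 1, 2221 (117 left).
Sep has 30 days: +30 → Oct 1, 2221 (87 left).
Oct has 31 days: +31 → Nov 1, 2221 (56 left).
Nov has 30 days: +30 → Dec 1, 2221 (26 left).
+26 → Dec 27, 2221.

December 27, 2221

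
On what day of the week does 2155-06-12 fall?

Thursday

Doomsday rule: the anchor day for the 2100s is Sunday. For year 55: 55÷12 = 4 r 7, and 7÷4 = 1, so 4+7+1 = 12.
Sunday + 12 ≡ Friday — that's 2155's doomsday.
In June the doomsday date is Jun 6.
Jun 12 is 6 days after Jun 6; 6 mod 7 = 6, so Friday + 6 = Thursday.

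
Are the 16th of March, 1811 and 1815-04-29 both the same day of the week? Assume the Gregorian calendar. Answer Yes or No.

From Mar 16, 1811 to Apr 29, 1815 is 1505 days.
1505 mod 7 = 0, so they are the same weekday.
(Mar 16, 1811 is a Saturday; Apr 29, 1815 is a Saturday.)

Yes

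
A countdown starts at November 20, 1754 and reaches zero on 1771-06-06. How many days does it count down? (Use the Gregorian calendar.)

6042

Nov 20, 1754 → Nov 20, 1755: 365 days.
Nov 20, 1755 → Nov 20, 1756: 366 days (Feb 29, 1756 is in that span).
Nov 20, 1756 → Nov 20, 1757: 365 days.
Nov 20, 1757 → Nov 20, 1758: 365 days.
Nov 20, 1758 → Nov 20, 1759: 365 days.
Nov 20, 1759 → Nov 20, 1760: 366 days (Feb 29, 1760 is in that span).
Nov 20, 1760 → Nov 20, 1761: 365 days.
Nov 20, 1761 → Nov 20, 1762: 365 days.
Nov 20, 1762 → Nov 20, 1763: 365 days.
Nov 20, 1763 → Nov 20, 1764: 366 days (Feb 29, 1764 is in that span).
Nov 20, 1764 → Nov 20, 1765: 365 days.
Nov 20, 1765 → Nov 20, 1766: 365 days.
Nov 20, 1766 → Nov 20, 1767: 365 days.
Nov 20, 1767 → Nov 20, 1768: 366 days (Feb 29, 1768 is in that span).
Nov 20, 1768 → Nov 20, 1769: 365 days.
Nov 20, 1769 → Nov 20, 1770: 365 days.
Nov 20, 1770 → Dec 20, 1770: 30 days (November has 30).
Dec 20, 1770 → Jan 20, 1771: 31 days (December has 31).
Jan 20, 1771 → Feb 20, 1771: 31 days (January has 31).
Feb 20, 1771 → Mar 20, 1771: 28 days (February has 28).
Mar 20, 1771 → Apr 20, 1771: 31 days (March has 31).
Apr 20, 1771 → May 20, 1771: 30 days (April has 30).
May 20, 1771 → Jun 6, 1771: 17 days.
Total: 6042 days.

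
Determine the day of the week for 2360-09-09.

Friday

Doomsday rule: the anchor day for the 2300s is Wednesday. For year 60: 60÷12 = 5 r 0, and 0÷4 = 0, so 5+0+0 = 5.
Wednesday + 5 ≡ Monday — that's 2360's doomsday.
In September the doomsday date is Sep 5.
Sep 9 is 4 days after Sep 5; 4 mod 7 = 4, so Monday + 4 = Friday.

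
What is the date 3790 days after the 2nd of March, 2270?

July 17, 2280

+365 (one year) → Mar 2, 2271 (3425 left).
+366 (one year; includes Feb 29, 2272) → Mar 2, 2272 (3059 left).
+365 (one year) → Mar 2, 2273 (2694 left).
+365 (one year) → Mar 2, 2274 (2329 left).
+365 (one year) → Mar 2, 2275 (1964 left).
+366 (one year; includes Feb 29, 2276) → Mar 2, 2276 (1598 left).
+365 (one year) → Mar 2, 2277 (1233 left).
+365 (one year) → Mar 2, 2278 (868 left).
+365 (one year) → Mar 2, 2279 (503 left).
+366 (one year; includes Feb 29, 2280) → Mar 2, 2280 (137 left).
Mar has 31 days: +30 → Apr 1, 2280 (107 left).
Apr has 30 days: +30 → May 1, 2280 (77 left).
May has 31 days: +31 → Jun 1, 2280 (46 left).
Jun has 30 days: +30 → Jul 1, 2280 (16 left).
+16 → Jul 17, 2280.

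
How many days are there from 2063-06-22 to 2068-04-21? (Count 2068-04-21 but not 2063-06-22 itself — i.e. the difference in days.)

Jun 22, 2063 → Jun 22, 2064: 366 days (Feb 29, 2064 is in that span).
Jun 22, 2064 → Jun 22, 2065: 365 days.
Jun 22, 2065 → Jun 22, 2066: 365 days.
Jun 22, 2066 → Jun 22, 2067: 365 days.
Jun 22, 2067 → Jul 22, 2067: 30 days (June has 30).
Jul 22, 2067 → Aug 22, 2067: 31 days (July has 31).
Aug 22, 2067 → Sep 22, 2067: 31 days (August has 31).
Sep 22, 2067 → Oct 22, 2067: 30 days (September has 30).
Oct 22, 2067 → Nov 22, 2067: 31 days (October has 31).
Nov 22, 2067 → Dec 22, 2067: 30 days (November has 30).
Dec 22, 2067 → Jan 22, 2068: 31 days (December has 31).
Jan 22, 2068 → Feb 22, 2068: 31 days (January has 31).
Feb 22, 2068 → Mar 22, 2068: 29 days (February has 29).
Mar 22, 2068 → Apr 21, 2068: 30 days.
Total: 1765 days.

1765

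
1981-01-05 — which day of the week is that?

January 1, 1981 is a Thursday.
Jan 1, 1981 → Jan 5, 1981: 4 days.
Total: 4 days.
4 mod 7 = 4, so Thursday + 4 = Monday.

Monday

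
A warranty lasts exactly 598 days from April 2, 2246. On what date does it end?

November 21, 2247

+365 (one year) → Apr 2, 2247 (233 left).
Apr has 30 days: +29 → May 1, 2247 (204 left).
May has 31 days: +31 → Jun 1, 2247 (173 left).
Jun has 30 days: +30 → Jul 1, 2247 (143 left).
Jul has 31 days: +31 → Aug 1, 2247 (112 left).
Aug has 31 days: +31 → Sep 1, 2247 (81 left).
Sep has 30 days: +30 → Oct 1, 2247 (51 left).
Oct has 31 days: +31 → Nov 1, 2247 (20 left).
+20 → Nov 21, 2247.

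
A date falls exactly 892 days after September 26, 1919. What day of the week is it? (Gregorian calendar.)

First find the weekday of Sep 26, 1919. Doomsday rule: the anchor day for the 1900s is Wednesday. For year 19: 19÷12 = 1 r 7, and 7÷4 = 1, so 1+7+1 = 9.
Wednesday + 9 ≡ Friday — that's 1919's doomsday.
In September the doomsday date is Sep 5.
Sep 26 is 21 days after Sep 5; 21 mod 7 = 0, so Friday + 0 = Friday.
892 mod 7 = 3, so 892 days after a Friday is Friday + 3 = Monday.

Monday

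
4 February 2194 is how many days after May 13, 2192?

May 13, 2192 → May 13, 2193: 365 days.
May 13, 2193 → Jun 13, 2193: 31 days (May has 31).
Jun 13, 2193 → Jul 13, 2193: 30 days (June has 30).
Jul 13, 2193 → Aug 13, 2193: 31 days (July has 31).
Aug 13, 2193 → Sep 13, 2193: 31 days (August has 31).
Sep 13, 2193 → Oct 13, 2193: 30 days (September has 30).
Oct 13, 2193 → Nov 13, 2193: 31 days (October has 31).
Nov 13, 2193 → Dec 13, 2193: 30 days (November has 30).
Dec 13, 2193 → Jan 13, 2194: 31 days (December has 31).
Jan 13, 2194 → Feb 4, 2194: 22 days.
Total: 632 days.

632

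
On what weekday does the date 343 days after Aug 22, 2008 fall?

Friday

First find the weekday of Aug 22, 2008. Doomsday rule: the anchor day for the 2000s is Tuesday. For year 08: 8÷12 = 0 r 8, and 8÷4 = 2, so 0+8+2 = 10.
Tuesday + 10 ≡ Friday — that's 2008's doomsday.
In August the doomsday date is Aug 8.
Aug 22 is 14 days after Aug 8; 14 mod 7 = 0, so Friday + 0 = Friday.
343 mod 7 = 0, so 343 days after a Friday is Friday + 0 = Friday.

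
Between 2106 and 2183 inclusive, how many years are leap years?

Multiples of 4 in [2106,2183]: 19.
Of those, multiples of 100: 0 (not leap unless ÷400).
Multiples of 400: 0.
Leap years = 19 − 0 + 0 = 19.

19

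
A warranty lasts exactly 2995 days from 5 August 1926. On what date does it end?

October 17, 1934

+365 (one year) → Aug 5, 1927 (2630 left).
+366 (one year; includes Feb 29, 1928) → Aug 5, 1928 (2264 left).
+365 (one year) → Aug 5, 1929 (1899 left).
+365 (one year) → Aug 5, 1930 (1534 left).
+365 (one year) → Aug 5, 1931 (1169 left).
+366 (one year; includes Feb 29, 1932) → Aug 5, 1932 (803 left).
+365 (one year) → Aug 5, 1933 (438 left).
+365 (one year) → Aug 5, 1934 (73 left).
Aug has 31 days: +27 → Sep 1, 1934 (46 left).
Sep has 30 days: +30 → Oct 1, 1934 (16 left).
+16 → Oct 17, 1934.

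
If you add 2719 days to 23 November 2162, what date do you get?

May 4, 2170

+365 (one year) → Nov 23, 2163 (2354 left).
+366 (one year; includes Feb 29, 2164) → Nov 23, 2164 (1988 left).
+365 (one year) → Nov 23, 2165 (1623 left).
+365 (one year) → Nov 23, 2166 (1258 left).
+365 (one year) → Nov 23, 2167 (893 left).
+366 (one year; includes Feb 29, 2168) → Nov 23, 2168 (527 left).
+365 (one year) → Nov 23, 2169 (162 left).
Nov has 30 days: +8 → Dec 1, 2169 (154 left).
Dec has 31 days: +31 → Jan 1, 2170 (123 left).
Jan has 31 days: +31 → Feb 1, 2170 (92 left).
Feb has 28 days: +28 → Mar 1, 2170 (64 left).
Mar has 31 days: +31 → Apr 1, 2170 (33 left).
Apr has 30 days: +30 → May 1, 2170 (3 left).
+3 → May 4, 2170.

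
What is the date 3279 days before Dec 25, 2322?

January 2, 2314

−365 (one year) → Dec 25, 2321 (2914 left).
−365 (one year) → Dec 25, 2320 (2549 left).
−366 (one year; includes Feb 29, 2320) → Dec 25, 2319 (2183 left).
−365 (one year) → Dec 25, 2318 (1818 left).
−365 (one year) → Dec 25, 2317 (1453 left).
−365 (one year) → Dec 25, 2316 (1088 left).
−366 (one year; includes Feb 29, 2316) → Dec 25, 2315 (722 left).
−365 (one year) → Dec 25, 2314 (357 left).
−25 → Nov 30, 2314 (end of Nov, 30 days; 332 left).
−30 → Oct 31, 2314 (end of Oct, 31 days; 302 left).
−31 → Sep 30, 2314 (end of Sep, 30 days; 271 left).
−30 → Aug 31, 2314 (end of Aug, 31 days; 241 left).
−31 → Jul 31, 2314 (end of Jul, 31 days; 210 left).
−31 → Jun 30, 2314 (end of Jun, 30 days; 179 left).
−30 → May 31, 2314 (end of May, 31 days; 149 left).
−31 → Apr 30, 2314 (end of Apr, 30 days; 118 left).
−30 → Mar 31, 2314 (end of Mar, 31 days; 88 left).
−31 → Feb 28, 2314 (end of Feb, 28 days; 57 left).
−28 → Jan 31, 2314 (end of Jan, 31 days; 29 left).
−29 → Jan 2, 2314.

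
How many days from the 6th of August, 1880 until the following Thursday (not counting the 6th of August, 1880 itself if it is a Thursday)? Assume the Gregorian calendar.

6

Aug 6, 1880 is a Friday.
From Friday to the next Thursday is 6 days.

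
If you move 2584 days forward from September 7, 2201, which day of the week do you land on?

First find the weekday of Sep 7, 2201. Doomsday rule: the anchor day for the 2200s is Friday. For year 01: 1÷12 = 0 r 1, and 1÷4 = 0, so 0+1+0 = 1.
Friday + 1 ≡ Saturday — that's 2201's doomsday.
In September the doomsday date is Sep 5.
Sep 7 is 2 days after Sep 5; 2 mod 7 = 2, so Saturday + 2 = Monday.
2584 mod 7 = 1, so 2584 days after a Monday is Monday + 1 = Tuesday.

Tuesday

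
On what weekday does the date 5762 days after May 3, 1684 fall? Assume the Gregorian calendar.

Thursday

May 3, 1684 is a Wednesday.
5762 mod 7 = 1, so 5762 days after a Wednesday is Wednesday + 1 = Thursday.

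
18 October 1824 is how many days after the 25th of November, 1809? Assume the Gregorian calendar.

Nov 25, 1809 → Nov 25, 1810: 365 days.
Nov 25, 1810 → Nov 25, 1811: 365 days.
Nov 25, 1811 → Nov 25, 1812: 366 days (Feb 29, 1812 is in that span).
Nov 25, 1812 → Nov 25, 1813: 365 days.
Nov 25, 1813 → Nov 25, 1814: 365 days.
Nov 25, 1814 → Nov 25, 1815: 365 days.
Nov 25, 1815 → Nov 25, 1816: 366 days (Feb 29, 1816 is in that span).
Nov 25, 1816 → Nov 25, 1817: 365 days.
Nov 25, 1817 → Nov 25, 1818: 365 days.
Nov 25, 1818 → Nov 25, 1819: 365 days.
Nov 25, 1819 → Nov 25, 1820: 366 days (Feb 29, 1820 is in that span).
Nov 25, 1820 → Nov 25, 1821: 365 days.
Nov 25, 1821 → Nov 25, 1822: 365 days.
Nov 25, 1822 → Nov 25, 1823: 365 days.
Nov 25, 1823 → Dec 25, 1823: 30 days (November has 30).
Dec 25, 1823 → Jan 25, 1824: 31 days (December has 31).
Jan 25, 1824 → Feb 25, 1824: 31 days (January has 31).
Feb 25, 1824 → Mar 25, 1824: 29 days (February has 29).
Mar 25, 1824 → Apr 25, 1824: 31 days (March has 31).
Apr 25, 1824 → May 25, 1824: 30 days (April has 30).
May 25, 1824 → Jun 25, 1824: 31 days (May has 31).
Jun 25, 1824 → Jul 25, 1824: 30 days (June has 30).
Jul 25, 1824 → Aug 25, 1824: 31 days (July has 31).
Aug 25, 1824 → Sep 25, 1824: 31 days (August has 31).
Sep 25, 1824 → Oct 18, 1824: 23 days.
Total: 5441 days.

5441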